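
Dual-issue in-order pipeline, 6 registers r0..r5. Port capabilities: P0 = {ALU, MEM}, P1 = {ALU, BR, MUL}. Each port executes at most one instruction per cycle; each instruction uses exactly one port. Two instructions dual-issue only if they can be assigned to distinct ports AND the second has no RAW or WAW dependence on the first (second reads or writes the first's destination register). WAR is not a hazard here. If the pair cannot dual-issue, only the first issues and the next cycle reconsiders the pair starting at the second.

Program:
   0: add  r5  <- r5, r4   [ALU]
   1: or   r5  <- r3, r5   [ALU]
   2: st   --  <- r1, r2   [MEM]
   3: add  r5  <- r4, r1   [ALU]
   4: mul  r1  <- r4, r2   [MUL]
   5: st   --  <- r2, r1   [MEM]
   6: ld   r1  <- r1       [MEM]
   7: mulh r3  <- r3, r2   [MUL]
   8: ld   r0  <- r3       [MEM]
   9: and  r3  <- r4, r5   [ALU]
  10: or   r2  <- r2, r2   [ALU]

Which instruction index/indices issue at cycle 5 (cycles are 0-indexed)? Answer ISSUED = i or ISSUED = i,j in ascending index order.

ISSUED = 8,9

c0: i0 add  RAW+WAW r5
c1: i1&i2 or+st  dual
c2: i3&i4 add+mul  dual
c3: i5 st  no-port MEM/MEM
c4: i6&i7 ld+mulh  dual
c5: i8&i9 ld+and  dual
c6: i10 or  tail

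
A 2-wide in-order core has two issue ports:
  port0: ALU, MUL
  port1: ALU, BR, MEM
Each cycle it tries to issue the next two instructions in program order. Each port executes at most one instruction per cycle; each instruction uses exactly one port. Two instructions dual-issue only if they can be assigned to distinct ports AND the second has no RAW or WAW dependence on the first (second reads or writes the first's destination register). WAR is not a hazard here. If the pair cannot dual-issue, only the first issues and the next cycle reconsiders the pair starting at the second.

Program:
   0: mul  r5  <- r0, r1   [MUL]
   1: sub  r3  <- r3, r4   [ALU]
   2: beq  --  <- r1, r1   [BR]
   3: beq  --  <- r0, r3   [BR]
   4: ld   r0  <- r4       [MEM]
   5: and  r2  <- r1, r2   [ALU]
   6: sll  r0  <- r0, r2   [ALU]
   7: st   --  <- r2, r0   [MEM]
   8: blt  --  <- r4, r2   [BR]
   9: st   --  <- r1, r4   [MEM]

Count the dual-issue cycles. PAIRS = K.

0. mul sub @i0&i1  | dual
1. beq @i2  | no-port BR/BR
2. beq @i3  | no-port BR/MEM
3. ld and @i4&i5  | dual
4. sll @i6  | RAW r0
5. st @i7  | no-port MEM/BR
6. blt @i8  | no-port BR/MEM
7. st @i9  | tail

PAIRS = 2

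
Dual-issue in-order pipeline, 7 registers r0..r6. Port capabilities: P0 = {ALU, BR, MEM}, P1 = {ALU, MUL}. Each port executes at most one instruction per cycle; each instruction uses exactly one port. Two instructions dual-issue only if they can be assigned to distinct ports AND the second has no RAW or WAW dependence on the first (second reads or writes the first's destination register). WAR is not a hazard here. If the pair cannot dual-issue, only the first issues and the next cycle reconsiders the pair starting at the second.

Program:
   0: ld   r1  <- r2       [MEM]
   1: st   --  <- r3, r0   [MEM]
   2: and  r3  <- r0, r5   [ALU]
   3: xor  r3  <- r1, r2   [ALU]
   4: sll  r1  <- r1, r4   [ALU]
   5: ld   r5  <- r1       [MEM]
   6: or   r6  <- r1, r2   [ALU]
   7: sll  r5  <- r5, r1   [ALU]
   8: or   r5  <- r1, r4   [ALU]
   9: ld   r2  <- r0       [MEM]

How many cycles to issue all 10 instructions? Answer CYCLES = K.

CYCLES = 6

t=0 i0:ld.MEM ; no-port MEM/MEM
t=1 i1/i2:st.MEM;and.ALU ; pair
t=2 i3/i4:xor.ALU;sll.ALU ; pair
t=3 i5/i6:ld.MEM;or.ALU ; pair
t=4 i7:sll.ALU ; WAW r5
t=5 i8/i9:or.ALU;ld.MEM ; pair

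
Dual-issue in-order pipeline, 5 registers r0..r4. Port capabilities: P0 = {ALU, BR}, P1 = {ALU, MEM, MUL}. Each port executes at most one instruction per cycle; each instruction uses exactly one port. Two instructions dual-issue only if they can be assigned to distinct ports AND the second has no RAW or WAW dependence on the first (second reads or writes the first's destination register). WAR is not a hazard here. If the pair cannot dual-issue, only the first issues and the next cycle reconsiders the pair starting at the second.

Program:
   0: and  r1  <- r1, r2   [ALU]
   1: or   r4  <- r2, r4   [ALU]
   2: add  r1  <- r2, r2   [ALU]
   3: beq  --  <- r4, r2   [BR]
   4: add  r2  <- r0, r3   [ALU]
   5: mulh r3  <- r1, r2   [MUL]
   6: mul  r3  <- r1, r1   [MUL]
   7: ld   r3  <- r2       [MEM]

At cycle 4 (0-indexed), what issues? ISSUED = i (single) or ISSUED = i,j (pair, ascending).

ISSUED = 6

t=0 i0&i1:and.ALU/or.ALU ; pair
t=1 i2&i3:add.ALU/beq.BR ; pair
t=2 i4:add.ALU ; RAW r2
t=3 i5:mulh.MUL ; no-port MUL/MUL
t=4 i6:mul.MUL ; no-port MUL/MEM
t=5 i7:ld.MEM ; tail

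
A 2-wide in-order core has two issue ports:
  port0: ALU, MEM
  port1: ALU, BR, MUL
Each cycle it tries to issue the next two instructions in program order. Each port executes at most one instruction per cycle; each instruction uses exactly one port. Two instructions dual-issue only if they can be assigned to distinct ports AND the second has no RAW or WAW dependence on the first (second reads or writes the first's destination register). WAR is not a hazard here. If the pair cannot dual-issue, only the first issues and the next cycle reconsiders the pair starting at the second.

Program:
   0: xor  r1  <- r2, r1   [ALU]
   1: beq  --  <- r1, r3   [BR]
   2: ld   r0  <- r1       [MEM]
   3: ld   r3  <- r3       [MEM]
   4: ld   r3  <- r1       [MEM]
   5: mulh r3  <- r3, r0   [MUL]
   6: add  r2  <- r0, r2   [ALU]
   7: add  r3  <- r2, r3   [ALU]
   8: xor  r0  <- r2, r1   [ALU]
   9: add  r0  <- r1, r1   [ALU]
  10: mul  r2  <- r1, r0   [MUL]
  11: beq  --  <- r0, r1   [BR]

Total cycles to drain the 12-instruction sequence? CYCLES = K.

CYCLES = 9

#0 head=0: xor.ALU i0 RAW r1
#1 head=1: beq.BR;ld.MEM i1&i2 2-wide
#2 head=3: ld.MEM i3 no-port MEM/MEM
#3 head=4: ld.MEM i4 RAW+WAW r3
#4 head=5: mulh.MUL;add.ALU i5&i6 2-wide
#5 head=7: add.ALU;xor.ALU i7&i8 2-wide
#6 head=9: add.ALU i9 RAW r0
#7 head=10: mul.MUL i10 no-port MUL/BR
#8 head=11: beq.BR i11 tail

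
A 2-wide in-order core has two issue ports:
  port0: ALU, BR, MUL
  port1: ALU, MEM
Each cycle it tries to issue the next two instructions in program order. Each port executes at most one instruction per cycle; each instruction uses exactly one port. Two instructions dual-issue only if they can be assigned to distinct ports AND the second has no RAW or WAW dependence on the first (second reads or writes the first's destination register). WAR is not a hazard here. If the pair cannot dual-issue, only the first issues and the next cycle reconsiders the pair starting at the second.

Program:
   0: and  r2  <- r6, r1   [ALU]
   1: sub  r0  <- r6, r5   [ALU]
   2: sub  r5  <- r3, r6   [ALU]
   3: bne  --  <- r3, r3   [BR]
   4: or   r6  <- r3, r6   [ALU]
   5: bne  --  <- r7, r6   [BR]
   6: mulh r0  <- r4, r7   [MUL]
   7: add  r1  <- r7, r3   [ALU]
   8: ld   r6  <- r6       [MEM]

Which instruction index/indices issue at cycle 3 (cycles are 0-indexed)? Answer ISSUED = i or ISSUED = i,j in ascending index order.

ISSUED = 5

#0 head=0: and sub i0&i1 pair
#1 head=2: sub bne i2&i3 pair
#2 head=4: or i4 RAW r6
#3 head=5: bne i5 no-port BR/MUL
#4 head=6: mulh add i6&i7 pair
#5 head=8: ld i8 tail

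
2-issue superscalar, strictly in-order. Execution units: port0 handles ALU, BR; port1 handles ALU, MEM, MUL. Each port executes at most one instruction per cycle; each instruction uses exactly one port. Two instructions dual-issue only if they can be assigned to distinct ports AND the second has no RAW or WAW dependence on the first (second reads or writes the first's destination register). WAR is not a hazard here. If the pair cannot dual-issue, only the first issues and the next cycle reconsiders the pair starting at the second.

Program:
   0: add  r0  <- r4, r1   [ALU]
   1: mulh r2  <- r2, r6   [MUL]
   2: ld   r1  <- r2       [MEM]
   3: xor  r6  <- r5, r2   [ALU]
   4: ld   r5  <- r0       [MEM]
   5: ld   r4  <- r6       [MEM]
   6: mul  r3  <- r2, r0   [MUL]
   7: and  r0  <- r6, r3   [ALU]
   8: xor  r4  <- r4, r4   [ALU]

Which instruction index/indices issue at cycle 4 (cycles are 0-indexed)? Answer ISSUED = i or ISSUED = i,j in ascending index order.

#0 head=0: add;mulh i0+i1 dual
#1 head=2: ld;xor i2+i3 dual
#2 head=4: ld i4 no-port MEM/MEM
#3 head=5: ld i5 no-port MEM/MUL
#4 head=6: mul i6 RAW r3
#5 head=7: and;xor i7+i8 dual

ISSUED = 6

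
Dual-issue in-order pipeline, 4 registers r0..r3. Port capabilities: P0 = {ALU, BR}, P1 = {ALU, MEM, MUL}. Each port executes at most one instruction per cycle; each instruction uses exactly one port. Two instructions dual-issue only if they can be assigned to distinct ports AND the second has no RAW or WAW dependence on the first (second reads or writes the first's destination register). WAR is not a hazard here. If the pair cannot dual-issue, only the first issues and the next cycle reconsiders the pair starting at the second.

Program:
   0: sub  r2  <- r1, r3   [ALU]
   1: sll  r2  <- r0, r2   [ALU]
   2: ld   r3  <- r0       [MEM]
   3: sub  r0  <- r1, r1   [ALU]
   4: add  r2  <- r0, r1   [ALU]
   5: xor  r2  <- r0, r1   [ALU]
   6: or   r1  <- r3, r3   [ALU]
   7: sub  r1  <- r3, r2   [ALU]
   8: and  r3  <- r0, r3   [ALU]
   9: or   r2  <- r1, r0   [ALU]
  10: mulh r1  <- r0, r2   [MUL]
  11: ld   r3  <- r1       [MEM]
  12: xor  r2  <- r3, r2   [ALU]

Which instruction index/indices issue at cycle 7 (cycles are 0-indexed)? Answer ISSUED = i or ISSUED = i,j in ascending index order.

ISSUED = 10

#0 head=0: sub i0 RAW+WAW r2
#1 head=1: sll+ld i1&i2 dual
#2 head=3: sub i3 RAW r0
#3 head=4: add i4 WAW r2
#4 head=5: xor+or i5&i6 dual
#5 head=7: sub+and i7&i8 dual
#6 head=9: or i9 RAW r2
#7 head=10: mulh i10 no-port MUL/MEM
#8 head=11: ld i11 RAW r3
#9 head=12: xor i12 tail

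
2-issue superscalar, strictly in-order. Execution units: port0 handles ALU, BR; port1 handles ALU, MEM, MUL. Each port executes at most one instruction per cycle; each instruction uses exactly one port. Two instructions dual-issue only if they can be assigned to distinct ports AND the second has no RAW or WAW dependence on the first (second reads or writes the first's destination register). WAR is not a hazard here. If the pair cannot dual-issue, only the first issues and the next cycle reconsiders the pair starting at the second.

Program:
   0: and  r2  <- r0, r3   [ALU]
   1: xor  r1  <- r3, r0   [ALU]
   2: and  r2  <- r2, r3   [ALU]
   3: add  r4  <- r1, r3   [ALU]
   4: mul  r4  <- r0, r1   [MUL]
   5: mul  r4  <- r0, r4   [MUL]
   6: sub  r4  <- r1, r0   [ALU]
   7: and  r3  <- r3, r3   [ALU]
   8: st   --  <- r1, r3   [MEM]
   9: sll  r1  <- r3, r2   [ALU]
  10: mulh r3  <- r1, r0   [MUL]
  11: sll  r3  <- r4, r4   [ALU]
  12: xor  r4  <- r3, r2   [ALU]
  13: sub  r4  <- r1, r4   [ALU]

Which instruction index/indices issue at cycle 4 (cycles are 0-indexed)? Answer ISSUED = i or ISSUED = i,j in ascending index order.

ISSUED = 6,7

t=0 i0,i1:and/xor ; 2-wide
t=1 i2,i3:and/add ; 2-wide
t=2 i4:mul ; no-port MUL/MUL
t=3 i5:mul ; WAW r4
t=4 i6,i7:sub/and ; 2-wide
t=5 i8,i9:st/sll ; 2-wide
t=6 i10:mulh ; WAW r3
t=7 i11:sll ; RAW r3
t=8 i12:xor ; RAW+WAW r4
t=9 i13:sub ; tail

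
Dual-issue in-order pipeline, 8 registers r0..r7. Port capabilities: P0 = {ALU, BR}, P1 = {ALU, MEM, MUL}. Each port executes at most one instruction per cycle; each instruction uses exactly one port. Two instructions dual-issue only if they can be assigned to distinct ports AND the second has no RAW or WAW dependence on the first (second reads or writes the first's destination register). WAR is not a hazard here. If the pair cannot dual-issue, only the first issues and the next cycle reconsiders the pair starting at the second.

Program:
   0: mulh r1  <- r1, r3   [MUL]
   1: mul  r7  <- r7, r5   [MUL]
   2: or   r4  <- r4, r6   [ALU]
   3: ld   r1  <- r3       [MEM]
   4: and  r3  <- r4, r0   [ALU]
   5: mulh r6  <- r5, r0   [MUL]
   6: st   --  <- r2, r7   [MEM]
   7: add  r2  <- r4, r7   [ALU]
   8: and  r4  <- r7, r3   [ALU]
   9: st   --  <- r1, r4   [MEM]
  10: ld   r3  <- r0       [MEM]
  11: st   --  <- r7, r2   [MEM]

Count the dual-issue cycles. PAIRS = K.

PAIRS = 3

c0: i0 mulh.MUL  no-port MUL/MUL
c1: i1/i2 mul.MUL or.ALU  pair
c2: i3/i4 ld.MEM and.ALU  pair
c3: i5 mulh.MUL  no-port MUL/MEM
c4: i6/i7 st.MEM add.ALU  pair
c5: i8 and.ALU  RAW r4
c6: i9 st.MEM  no-port MEM/MEM
c7: i10 ld.MEM  no-port MEM/MEM
c8: i11 st.MEM  tail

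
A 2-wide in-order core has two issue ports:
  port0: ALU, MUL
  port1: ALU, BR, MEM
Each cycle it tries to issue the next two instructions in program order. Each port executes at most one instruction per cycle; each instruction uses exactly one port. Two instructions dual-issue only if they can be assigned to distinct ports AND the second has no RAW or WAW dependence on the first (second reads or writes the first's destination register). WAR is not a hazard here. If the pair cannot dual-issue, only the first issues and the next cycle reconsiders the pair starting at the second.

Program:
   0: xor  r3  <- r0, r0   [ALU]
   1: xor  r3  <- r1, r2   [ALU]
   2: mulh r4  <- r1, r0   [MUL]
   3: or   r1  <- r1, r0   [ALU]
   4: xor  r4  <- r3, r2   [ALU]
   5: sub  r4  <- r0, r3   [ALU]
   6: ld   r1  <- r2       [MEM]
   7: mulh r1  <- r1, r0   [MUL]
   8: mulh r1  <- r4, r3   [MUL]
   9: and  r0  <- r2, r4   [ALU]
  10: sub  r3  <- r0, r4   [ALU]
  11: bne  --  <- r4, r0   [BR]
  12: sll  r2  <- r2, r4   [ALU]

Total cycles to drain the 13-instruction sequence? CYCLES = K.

CYCLES = 8

  cy0 -> i0 (xor) WAW r3
  cy1 -> i1&i2 (xor/mulh) dual
  cy2 -> i3&i4 (or/xor) dual
  cy3 -> i5&i6 (sub/ld) dual
  cy4 -> i7 (mulh) no-port MUL/MUL
  cy5 -> i8&i9 (mulh/and) dual
  cy6 -> i10&i11 (sub/bne) dual
  cy7 -> i12 (sll) tail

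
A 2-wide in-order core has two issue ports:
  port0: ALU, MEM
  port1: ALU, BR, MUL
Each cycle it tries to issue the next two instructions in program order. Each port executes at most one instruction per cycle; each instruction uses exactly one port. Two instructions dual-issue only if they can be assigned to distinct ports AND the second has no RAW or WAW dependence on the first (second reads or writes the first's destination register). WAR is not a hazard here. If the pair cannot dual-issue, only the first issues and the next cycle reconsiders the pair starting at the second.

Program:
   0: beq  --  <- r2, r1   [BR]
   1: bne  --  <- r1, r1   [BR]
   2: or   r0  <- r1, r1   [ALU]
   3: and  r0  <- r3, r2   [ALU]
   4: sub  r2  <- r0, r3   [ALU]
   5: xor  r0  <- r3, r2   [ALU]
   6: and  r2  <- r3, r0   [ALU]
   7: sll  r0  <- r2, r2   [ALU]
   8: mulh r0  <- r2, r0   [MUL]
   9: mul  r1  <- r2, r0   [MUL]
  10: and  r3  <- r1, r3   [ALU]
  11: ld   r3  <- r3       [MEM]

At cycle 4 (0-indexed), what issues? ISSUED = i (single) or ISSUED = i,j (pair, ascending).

ISSUED = 5

t=0 i0:beq ; no-port BR/BR
t=1 i1&i2:bne or ; 2-wide
t=2 i3:and ; RAW r0
t=3 i4:sub ; RAW r2
t=4 i5:xor ; RAW r0
t=5 i6:and ; RAW r2
t=6 i7:sll ; RAW+WAW r0
t=7 i8:mulh ; no-port MUL/MUL
t=8 i9:mul ; RAW r1
t=9 i10:and ; RAW+WAW r3
t=10 i11:ld ; tail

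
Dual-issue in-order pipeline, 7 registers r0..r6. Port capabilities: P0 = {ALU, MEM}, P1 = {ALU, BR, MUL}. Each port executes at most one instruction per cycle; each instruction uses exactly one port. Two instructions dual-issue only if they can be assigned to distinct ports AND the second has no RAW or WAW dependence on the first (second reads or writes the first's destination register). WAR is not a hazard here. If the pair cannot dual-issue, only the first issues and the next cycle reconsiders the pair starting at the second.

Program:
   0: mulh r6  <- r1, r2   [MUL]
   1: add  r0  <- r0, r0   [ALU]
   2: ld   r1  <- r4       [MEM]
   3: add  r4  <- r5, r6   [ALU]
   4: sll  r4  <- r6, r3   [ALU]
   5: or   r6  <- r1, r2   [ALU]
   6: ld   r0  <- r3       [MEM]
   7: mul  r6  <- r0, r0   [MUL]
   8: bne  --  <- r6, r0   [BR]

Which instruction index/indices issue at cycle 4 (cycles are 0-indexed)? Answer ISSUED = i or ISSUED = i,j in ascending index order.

c0: i0/i1 mulh.MUL;add.ALU  pair
c1: i2/i3 ld.MEM;add.ALU  pair
c2: i4/i5 sll.ALU;or.ALU  pair
c3: i6 ld.MEM  RAW r0
c4: i7 mul.MUL  no-port MUL/BR
c5: i8 bne.BR  tail

ISSUED = 7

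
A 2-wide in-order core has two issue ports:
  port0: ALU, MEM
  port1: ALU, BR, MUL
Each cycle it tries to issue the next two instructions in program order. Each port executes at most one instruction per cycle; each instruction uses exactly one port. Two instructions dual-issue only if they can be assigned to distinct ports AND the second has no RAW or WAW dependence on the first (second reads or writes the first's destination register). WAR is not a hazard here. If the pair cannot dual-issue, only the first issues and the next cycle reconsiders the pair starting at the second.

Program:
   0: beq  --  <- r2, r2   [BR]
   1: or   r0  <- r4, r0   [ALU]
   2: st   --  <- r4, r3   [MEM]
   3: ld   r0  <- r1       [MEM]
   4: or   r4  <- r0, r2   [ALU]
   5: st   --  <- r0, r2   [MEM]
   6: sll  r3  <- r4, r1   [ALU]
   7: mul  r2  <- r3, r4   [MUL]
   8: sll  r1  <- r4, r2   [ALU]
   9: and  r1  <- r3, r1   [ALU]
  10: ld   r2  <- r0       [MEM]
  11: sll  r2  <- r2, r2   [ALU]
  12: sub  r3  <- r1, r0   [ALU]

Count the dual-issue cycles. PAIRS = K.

  cy0 -> i0,i1 (beq.BR;or.ALU) pair
  cy1 -> i2 (st.MEM) no-port MEM/MEM
  cy2 -> i3 (ld.MEM) RAW r0
  cy3 -> i4,i5 (or.ALU;st.MEM) pair
  cy4 -> i6 (sll.ALU) RAW r3
  cy5 -> i7 (mul.MUL) RAW r2
  cy6 -> i8 (sll.ALU) RAW+WAW r1
  cy7 -> i9,i10 (and.ALU;ld.MEM) pair
  cy8 -> i11,i12 (sll.ALU;sub.ALU) pair

PAIRS = 4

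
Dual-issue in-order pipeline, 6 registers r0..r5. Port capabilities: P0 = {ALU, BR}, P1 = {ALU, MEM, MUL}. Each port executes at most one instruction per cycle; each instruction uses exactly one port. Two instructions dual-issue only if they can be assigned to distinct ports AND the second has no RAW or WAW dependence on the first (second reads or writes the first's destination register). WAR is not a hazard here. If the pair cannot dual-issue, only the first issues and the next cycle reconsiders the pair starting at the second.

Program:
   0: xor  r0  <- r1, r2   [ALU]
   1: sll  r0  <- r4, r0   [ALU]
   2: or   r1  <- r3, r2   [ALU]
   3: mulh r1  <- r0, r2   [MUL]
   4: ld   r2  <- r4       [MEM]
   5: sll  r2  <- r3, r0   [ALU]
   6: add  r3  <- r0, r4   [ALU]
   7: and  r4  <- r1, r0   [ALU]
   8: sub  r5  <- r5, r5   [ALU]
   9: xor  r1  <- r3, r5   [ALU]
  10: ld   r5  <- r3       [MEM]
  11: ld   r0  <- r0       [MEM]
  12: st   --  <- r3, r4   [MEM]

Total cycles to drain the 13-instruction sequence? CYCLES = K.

CYCLES = 9

t=0 i0:xor ; RAW+WAW r0
t=1 i1+i2:sll+or ; 2-wide
t=2 i3:mulh ; no-port MUL/MEM
t=3 i4:ld ; WAW r2
t=4 i5+i6:sll+add ; 2-wide
t=5 i7+i8:and+sub ; 2-wide
t=6 i9+i10:xor+ld ; 2-wide
t=7 i11:ld ; no-port MEM/MEM
t=8 i12:st ; tail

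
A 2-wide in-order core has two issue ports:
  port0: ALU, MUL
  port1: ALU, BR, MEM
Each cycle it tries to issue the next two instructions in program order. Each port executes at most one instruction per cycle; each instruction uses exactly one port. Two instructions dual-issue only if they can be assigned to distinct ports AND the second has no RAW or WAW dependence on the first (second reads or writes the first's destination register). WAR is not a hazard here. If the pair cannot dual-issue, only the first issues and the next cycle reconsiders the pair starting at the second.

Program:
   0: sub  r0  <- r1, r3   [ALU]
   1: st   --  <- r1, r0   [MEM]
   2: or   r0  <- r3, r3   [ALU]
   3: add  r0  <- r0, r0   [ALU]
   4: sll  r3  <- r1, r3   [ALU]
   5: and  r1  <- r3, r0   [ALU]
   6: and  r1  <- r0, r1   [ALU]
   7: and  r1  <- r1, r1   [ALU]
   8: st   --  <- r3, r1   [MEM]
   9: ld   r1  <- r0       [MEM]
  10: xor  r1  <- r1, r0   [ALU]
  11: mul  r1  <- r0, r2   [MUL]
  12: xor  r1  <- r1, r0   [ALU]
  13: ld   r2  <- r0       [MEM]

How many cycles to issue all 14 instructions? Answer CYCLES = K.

CYCLES = 11

t=0 i0:sub ; RAW r0
t=1 i1+i2:st+or ; 2-wide
t=2 i3+i4:add+sll ; 2-wide
t=3 i5:and ; RAW+WAW r1
t=4 i6:and ; RAW+WAW r1
t=5 i7:and ; RAW r1
t=6 i8:st ; no-port MEM/MEM
t=7 i9:ld ; RAW+WAW r1
t=8 i10:xor ; WAW r1
t=9 i11:mul ; RAW+WAW r1
t=10 i12+i13:xor+ld ; 2-wide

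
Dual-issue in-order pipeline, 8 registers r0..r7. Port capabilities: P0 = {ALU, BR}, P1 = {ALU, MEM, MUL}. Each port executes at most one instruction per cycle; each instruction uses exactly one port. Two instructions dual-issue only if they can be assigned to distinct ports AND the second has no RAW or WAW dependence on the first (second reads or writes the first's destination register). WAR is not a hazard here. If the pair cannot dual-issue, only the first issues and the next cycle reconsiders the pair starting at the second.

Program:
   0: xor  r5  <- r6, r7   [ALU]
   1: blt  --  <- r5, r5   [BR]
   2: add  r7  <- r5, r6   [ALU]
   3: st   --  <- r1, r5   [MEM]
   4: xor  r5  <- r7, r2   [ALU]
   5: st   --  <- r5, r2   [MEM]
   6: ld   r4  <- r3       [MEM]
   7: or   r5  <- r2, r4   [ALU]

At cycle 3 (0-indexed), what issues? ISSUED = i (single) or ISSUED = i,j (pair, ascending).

c0: i0 xor  RAW r5
c1: i1,i2 blt+add  dual
c2: i3,i4 st+xor  dual
c3: i5 st  no-port MEM/MEM
c4: i6 ld  RAW r4
c5: i7 or  tail

ISSUED = 5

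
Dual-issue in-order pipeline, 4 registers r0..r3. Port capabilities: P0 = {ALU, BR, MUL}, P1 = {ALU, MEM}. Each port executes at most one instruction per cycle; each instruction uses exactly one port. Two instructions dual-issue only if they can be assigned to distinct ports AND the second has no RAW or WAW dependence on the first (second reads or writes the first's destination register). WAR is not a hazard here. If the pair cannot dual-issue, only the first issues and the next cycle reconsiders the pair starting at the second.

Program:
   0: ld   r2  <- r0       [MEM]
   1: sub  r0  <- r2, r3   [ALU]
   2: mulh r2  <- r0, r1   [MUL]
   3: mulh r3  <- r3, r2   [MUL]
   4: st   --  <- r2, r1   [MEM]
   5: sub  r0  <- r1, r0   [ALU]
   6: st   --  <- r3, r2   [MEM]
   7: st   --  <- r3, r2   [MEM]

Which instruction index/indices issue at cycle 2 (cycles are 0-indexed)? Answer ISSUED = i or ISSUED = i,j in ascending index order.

c0: i0 ld.MEM  RAW r2
c1: i1 sub.ALU  RAW r0
c2: i2 mulh.MUL  no-port MUL/MUL
c3: i3&i4 mulh.MUL st.MEM  2-wide
c4: i5&i6 sub.ALU st.MEM  2-wide
c5: i7 st.MEM  tail

ISSUED = 2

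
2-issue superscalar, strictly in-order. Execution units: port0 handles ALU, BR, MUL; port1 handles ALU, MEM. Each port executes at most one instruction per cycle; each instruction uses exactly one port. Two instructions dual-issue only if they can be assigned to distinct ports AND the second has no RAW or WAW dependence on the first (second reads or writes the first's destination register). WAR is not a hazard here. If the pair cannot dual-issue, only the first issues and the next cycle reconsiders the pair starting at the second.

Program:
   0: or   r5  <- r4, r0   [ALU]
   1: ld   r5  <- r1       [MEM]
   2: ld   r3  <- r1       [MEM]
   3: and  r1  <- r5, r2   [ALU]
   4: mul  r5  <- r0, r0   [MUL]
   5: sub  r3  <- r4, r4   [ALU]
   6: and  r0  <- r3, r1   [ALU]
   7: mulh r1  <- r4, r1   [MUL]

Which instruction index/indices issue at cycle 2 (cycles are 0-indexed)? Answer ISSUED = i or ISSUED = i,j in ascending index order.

ISSUED = 2,3

0. or.ALU @i0  | WAW r5
1. ld.MEM @i1  | no-port MEM/MEM
2. ld.MEM and.ALU @i2,i3  | pair
3. mul.MUL sub.ALU @i4,i5  | pair
4. and.ALU mulh.MUL @i6,i7  | pair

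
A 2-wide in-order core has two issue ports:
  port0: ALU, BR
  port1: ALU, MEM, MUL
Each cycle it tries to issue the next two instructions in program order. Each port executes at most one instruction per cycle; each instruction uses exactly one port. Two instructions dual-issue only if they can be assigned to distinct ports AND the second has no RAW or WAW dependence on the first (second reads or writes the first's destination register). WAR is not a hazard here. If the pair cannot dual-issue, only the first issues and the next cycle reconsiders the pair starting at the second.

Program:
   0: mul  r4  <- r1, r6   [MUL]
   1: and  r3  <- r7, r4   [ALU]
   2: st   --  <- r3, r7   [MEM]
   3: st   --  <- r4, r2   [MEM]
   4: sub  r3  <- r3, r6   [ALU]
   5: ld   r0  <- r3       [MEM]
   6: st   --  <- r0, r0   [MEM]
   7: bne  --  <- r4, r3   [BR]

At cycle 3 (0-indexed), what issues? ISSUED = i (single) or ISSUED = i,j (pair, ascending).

#0 head=0: mul.MUL i0 RAW r4
#1 head=1: and.ALU i1 RAW r3
#2 head=2: st.MEM i2 no-port MEM/MEM
#3 head=3: st.MEM/sub.ALU i3&i4 pair
#4 head=5: ld.MEM i5 no-port MEM/MEM
#5 head=6: st.MEM/bne.BR i6&i7 pair

ISSUED = 3,4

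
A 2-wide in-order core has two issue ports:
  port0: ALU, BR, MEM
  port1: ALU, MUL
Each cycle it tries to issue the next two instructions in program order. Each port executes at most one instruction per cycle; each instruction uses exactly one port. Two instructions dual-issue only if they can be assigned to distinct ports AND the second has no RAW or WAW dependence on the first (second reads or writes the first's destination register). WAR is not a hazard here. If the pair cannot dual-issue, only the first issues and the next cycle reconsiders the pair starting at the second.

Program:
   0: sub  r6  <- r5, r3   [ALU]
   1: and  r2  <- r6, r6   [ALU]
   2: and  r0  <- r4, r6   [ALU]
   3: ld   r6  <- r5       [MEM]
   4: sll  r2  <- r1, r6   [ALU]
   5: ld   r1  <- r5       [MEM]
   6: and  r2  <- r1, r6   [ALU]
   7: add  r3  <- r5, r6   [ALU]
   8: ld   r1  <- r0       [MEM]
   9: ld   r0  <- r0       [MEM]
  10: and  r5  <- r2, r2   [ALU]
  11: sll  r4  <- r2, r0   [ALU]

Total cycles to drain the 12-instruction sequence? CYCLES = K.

CYCLES = 8

c0: i0 sub  RAW r6
c1: i1,i2 and and  2-wide
c2: i3 ld  RAW r6
c3: i4,i5 sll ld  2-wide
c4: i6,i7 and add  2-wide
c5: i8 ld  no-port MEM/MEM
c6: i9,i10 ld and  2-wide
c7: i11 sll  tail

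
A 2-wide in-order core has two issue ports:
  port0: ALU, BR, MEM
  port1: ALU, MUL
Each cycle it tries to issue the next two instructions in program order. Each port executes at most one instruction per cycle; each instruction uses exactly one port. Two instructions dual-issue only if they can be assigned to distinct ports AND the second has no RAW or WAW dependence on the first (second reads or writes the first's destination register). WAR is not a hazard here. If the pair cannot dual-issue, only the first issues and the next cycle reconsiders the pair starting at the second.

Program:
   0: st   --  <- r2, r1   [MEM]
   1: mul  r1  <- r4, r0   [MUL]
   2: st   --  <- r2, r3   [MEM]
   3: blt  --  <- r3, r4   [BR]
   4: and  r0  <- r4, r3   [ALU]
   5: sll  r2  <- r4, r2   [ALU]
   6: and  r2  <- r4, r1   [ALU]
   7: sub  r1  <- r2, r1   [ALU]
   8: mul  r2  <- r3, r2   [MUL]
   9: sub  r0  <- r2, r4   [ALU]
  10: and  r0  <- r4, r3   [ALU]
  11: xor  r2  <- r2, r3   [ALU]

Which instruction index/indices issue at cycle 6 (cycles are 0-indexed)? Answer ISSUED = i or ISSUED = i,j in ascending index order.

ISSUED = 9

c0: i0+i1 st.MEM/mul.MUL  2-wide
c1: i2 st.MEM  no-port MEM/BR
c2: i3+i4 blt.BR/and.ALU  2-wide
c3: i5 sll.ALU  WAW r2
c4: i6 and.ALU  RAW r2
c5: i7+i8 sub.ALU/mul.MUL  2-wide
c6: i9 sub.ALU  WAW r0
c7: i10+i11 and.ALU/xor.ALU  2-wide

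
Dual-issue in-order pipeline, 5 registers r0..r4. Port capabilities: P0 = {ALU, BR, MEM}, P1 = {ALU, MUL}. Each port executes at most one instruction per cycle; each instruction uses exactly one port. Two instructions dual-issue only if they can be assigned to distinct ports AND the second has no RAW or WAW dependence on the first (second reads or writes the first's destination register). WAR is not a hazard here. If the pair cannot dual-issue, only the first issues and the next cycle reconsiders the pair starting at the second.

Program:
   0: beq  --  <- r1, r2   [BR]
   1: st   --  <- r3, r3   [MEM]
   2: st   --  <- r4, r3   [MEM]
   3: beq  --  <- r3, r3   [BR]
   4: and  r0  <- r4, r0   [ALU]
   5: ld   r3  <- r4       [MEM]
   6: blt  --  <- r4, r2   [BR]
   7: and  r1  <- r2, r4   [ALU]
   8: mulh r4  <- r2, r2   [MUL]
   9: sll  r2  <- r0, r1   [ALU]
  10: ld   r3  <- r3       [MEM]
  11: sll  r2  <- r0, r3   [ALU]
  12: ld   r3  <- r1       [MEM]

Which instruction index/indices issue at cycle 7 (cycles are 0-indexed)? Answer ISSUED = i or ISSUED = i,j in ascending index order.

[0] i0  beq.BR  -- no-port BR/MEM
[1] i1  st.MEM  -- no-port MEM/MEM
[2] i2  st.MEM  -- no-port MEM/BR
[3] i3,i4  beq.BR/and.ALU  -- 2-wide
[4] i5  ld.MEM  -- no-port MEM/BR
[5] i6,i7  blt.BR/and.ALU  -- 2-wide
[6] i8,i9  mulh.MUL/sll.ALU  -- 2-wide
[7] i10  ld.MEM  -- RAW r3
[8] i11,i12  sll.ALU/ld.MEM  -- 2-wide

ISSUED = 10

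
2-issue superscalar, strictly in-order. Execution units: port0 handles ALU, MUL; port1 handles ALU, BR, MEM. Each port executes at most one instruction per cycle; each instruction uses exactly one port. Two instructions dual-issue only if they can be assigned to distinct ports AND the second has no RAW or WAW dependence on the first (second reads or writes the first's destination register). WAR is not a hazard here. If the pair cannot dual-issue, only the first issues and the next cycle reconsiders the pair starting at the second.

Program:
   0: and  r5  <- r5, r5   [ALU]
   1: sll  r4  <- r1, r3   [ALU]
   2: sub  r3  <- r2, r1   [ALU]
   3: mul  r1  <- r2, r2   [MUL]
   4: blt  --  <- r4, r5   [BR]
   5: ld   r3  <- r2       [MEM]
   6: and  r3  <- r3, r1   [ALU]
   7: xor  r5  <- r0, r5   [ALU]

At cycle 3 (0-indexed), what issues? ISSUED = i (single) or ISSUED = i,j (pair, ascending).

ISSUED = 5

  cy0 -> i0&i1 (and.ALU;sll.ALU) dual
  cy1 -> i2&i3 (sub.ALU;mul.MUL) dual
  cy2 -> i4 (blt.BR) no-port BR/MEM
  cy3 -> i5 (ld.MEM) RAW+WAW r3
  cy4 -> i6&i7 (and.ALU;xor.ALU) dual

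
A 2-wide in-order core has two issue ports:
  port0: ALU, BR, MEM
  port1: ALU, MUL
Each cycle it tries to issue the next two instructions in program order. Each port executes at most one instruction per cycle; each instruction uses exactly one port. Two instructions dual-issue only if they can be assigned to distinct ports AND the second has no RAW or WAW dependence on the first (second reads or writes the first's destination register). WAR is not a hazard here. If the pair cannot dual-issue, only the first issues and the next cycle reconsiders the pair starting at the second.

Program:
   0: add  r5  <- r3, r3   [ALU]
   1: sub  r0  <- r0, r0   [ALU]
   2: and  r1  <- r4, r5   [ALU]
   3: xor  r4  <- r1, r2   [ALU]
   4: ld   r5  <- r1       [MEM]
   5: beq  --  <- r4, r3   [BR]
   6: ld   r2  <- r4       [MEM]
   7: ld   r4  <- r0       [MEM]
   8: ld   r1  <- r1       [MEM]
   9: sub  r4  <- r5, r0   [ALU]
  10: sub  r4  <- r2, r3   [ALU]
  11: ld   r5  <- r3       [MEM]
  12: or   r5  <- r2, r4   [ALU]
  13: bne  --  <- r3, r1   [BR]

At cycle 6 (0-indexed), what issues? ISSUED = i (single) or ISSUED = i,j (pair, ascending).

0. add sub @i0+i1  | pair
1. and @i2  | RAW r1
2. xor ld @i3+i4  | pair
3. beq @i5  | no-port BR/MEM
4. ld @i6  | no-port MEM/MEM
5. ld @i7  | no-port MEM/MEM
6. ld sub @i8+i9  | pair
7. sub ld @i10+i11  | pair
8. or bne @i12+i13  | pair

ISSUED = 8,9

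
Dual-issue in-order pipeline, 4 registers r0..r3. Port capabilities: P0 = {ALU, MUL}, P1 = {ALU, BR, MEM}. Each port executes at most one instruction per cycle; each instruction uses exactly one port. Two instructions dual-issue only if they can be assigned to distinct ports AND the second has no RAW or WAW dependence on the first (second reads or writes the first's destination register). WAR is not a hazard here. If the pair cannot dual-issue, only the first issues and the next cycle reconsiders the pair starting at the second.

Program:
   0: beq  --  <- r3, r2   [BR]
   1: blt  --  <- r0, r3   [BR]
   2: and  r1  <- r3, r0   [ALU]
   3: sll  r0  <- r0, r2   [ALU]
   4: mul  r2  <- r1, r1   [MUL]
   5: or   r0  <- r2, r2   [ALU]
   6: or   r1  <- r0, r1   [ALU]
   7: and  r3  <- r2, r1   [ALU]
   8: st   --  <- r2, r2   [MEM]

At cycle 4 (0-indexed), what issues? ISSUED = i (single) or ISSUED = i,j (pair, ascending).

ISSUED = 6

#0 head=0: beq.BR i0 no-port BR/BR
#1 head=1: blt.BR+and.ALU i1&i2 2-wide
#2 head=3: sll.ALU+mul.MUL i3&i4 2-wide
#3 head=5: or.ALU i5 RAW r0
#4 head=6: or.ALU i6 RAW r1
#5 head=7: and.ALU+st.MEM i7&i8 2-wide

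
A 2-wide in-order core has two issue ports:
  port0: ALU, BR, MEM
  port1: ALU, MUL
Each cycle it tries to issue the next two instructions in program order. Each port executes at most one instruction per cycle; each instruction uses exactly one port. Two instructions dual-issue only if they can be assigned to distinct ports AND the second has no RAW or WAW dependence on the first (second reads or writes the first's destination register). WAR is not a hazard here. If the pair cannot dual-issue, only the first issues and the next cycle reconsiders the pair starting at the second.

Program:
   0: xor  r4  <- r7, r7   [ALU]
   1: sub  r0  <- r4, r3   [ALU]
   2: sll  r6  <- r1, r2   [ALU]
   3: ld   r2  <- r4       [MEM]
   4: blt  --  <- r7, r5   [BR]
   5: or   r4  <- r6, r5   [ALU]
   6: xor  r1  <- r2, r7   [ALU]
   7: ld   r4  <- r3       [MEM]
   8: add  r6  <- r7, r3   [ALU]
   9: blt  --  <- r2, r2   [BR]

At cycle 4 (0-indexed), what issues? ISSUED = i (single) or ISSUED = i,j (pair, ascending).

ISSUED = 6,7

[0] i0  xor  -- RAW r4
[1] i1+i2  sub/sll  -- pair
[2] i3  ld  -- no-port MEM/BR
[3] i4+i5  blt/or  -- pair
[4] i6+i7  xor/ld  -- pair
[5] i8+i9  add/blt  -- pair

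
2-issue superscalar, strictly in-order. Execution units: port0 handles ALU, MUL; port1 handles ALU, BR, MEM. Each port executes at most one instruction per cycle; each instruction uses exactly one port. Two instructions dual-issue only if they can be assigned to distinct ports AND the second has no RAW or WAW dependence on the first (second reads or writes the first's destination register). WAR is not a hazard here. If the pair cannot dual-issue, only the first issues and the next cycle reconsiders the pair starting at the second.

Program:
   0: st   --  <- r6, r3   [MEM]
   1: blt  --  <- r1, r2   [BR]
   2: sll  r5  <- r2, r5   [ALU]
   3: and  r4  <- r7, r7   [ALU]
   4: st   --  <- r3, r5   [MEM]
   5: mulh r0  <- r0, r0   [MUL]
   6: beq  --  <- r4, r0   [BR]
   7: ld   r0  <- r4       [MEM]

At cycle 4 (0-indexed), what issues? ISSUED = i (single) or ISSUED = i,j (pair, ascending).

ISSUED = 6

  cy0 -> i0 (st.MEM) no-port MEM/BR
  cy1 -> i1/i2 (blt.BR/sll.ALU) dual
  cy2 -> i3/i4 (and.ALU/st.MEM) dual
  cy3 -> i5 (mulh.MUL) RAW r0
  cy4 -> i6 (beq.BR) no-port BR/MEM
  cy5 -> i7 (ld.MEM) tail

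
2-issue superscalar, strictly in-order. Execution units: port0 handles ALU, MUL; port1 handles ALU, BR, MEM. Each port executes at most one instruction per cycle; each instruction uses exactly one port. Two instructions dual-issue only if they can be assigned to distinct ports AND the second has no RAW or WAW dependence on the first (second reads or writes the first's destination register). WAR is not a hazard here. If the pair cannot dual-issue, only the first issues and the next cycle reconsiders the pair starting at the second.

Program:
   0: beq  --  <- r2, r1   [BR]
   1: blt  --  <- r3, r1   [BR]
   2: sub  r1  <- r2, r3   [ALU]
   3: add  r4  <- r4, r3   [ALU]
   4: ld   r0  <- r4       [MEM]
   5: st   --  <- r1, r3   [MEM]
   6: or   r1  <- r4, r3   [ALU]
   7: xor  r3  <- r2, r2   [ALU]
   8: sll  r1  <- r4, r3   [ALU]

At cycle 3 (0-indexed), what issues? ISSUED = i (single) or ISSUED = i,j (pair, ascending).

ISSUED = 4

  cy0 -> i0 (beq.BR) no-port BR/BR
  cy1 -> i1+i2 (blt.BR;sub.ALU) dual
  cy2 -> i3 (add.ALU) RAW r4
  cy3 -> i4 (ld.MEM) no-port MEM/MEM
  cy4 -> i5+i6 (st.MEM;or.ALU) dual
  cy5 -> i7 (xor.ALU) RAW r3
  cy6 -> i8 (sll.ALU) tail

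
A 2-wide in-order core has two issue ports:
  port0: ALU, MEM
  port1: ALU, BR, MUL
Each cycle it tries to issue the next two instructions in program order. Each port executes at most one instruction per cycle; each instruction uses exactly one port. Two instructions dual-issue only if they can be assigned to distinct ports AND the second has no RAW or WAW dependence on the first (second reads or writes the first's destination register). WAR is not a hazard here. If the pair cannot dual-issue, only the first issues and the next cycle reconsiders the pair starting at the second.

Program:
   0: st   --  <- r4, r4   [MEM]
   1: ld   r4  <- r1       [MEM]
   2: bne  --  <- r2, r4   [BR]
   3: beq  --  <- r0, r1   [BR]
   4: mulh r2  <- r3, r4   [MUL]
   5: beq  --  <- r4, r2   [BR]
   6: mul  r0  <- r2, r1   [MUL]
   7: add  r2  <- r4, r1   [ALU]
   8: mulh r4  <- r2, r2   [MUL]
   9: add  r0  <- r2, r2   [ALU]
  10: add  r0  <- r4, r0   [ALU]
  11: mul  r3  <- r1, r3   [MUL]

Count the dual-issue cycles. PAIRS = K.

0. st.MEM @i0  | no-port MEM/MEM
1. ld.MEM @i1  | RAW r4
2. bne.BR @i2  | no-port BR/BR
3. beq.BR @i3  | no-port BR/MUL
4. mulh.MUL @i4  | no-port MUL/BR
5. beq.BR @i5  | no-port BR/MUL
6. mul.MUL+add.ALU @i6&i7  | dual
7. mulh.MUL+add.ALU @i8&i9  | dual
8. add.ALU+mul.MUL @i10&i11  | dual

PAIRS = 3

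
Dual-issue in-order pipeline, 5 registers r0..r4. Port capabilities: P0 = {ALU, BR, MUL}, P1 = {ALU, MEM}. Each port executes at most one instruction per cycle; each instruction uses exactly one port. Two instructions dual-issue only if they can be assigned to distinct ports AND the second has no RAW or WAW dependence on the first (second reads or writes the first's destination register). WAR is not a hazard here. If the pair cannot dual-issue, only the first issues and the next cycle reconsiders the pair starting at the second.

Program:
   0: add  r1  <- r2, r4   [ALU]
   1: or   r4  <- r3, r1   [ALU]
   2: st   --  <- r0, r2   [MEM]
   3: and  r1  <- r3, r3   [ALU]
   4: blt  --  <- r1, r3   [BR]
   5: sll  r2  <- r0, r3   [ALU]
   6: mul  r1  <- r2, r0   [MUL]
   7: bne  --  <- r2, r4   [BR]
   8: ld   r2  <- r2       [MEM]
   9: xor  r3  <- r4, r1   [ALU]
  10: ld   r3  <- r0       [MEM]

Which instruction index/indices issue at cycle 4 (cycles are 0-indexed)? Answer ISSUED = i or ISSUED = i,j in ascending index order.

ISSUED = 6

  cy0 -> i0 (add) RAW r1
  cy1 -> i1+i2 (or st) pair
  cy2 -> i3 (and) RAW r1
  cy3 -> i4+i5 (blt sll) pair
  cy4 -> i6 (mul) no-port MUL/BR
  cy5 -> i7+i8 (bne ld) pair
  cy6 -> i9 (xor) WAW r3
  cy7 -> i10 (ld) tail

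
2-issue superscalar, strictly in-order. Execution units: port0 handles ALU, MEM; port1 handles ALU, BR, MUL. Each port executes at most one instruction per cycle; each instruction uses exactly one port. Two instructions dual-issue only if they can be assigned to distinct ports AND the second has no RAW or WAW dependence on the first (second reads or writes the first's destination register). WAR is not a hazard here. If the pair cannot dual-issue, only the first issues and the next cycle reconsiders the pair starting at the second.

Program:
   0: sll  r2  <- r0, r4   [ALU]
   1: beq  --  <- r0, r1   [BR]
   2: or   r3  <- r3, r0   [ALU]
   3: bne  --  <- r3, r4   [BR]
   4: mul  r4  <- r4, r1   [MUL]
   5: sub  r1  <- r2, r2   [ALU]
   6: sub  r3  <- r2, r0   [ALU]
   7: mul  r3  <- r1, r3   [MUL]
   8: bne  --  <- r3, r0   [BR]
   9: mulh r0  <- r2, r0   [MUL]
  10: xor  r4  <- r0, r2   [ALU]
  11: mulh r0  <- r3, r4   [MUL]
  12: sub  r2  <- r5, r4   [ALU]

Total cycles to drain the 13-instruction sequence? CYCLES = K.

0. sll.ALU beq.BR @i0/i1  | pair
1. or.ALU @i2  | RAW r3
2. bne.BR @i3  | no-port BR/MUL
3. mul.MUL sub.ALU @i4/i5  | pair
4. sub.ALU @i6  | RAW+WAW r3
5. mul.MUL @i7  | no-port MUL/BR
6. bne.BR @i8  | no-port BR/MUL
7. mulh.MUL @i9  | RAW r0
8. xor.ALU @i10  | RAW r4
9. mulh.MUL sub.ALU @i11/i12  | pair

CYCLES = 10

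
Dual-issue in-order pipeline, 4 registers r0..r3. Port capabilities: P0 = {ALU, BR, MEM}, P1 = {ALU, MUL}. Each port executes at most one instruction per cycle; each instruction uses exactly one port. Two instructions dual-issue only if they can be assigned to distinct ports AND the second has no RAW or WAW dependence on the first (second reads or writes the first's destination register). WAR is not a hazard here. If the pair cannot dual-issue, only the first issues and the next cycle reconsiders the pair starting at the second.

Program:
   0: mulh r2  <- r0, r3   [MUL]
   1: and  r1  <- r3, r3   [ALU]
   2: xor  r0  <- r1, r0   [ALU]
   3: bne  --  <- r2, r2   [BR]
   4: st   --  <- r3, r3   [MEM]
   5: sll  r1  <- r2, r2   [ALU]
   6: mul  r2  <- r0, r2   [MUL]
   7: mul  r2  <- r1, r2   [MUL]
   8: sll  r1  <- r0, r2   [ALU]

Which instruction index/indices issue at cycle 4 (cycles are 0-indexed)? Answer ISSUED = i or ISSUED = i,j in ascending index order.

c0: i0+i1 mulh.MUL+and.ALU  dual
c1: i2+i3 xor.ALU+bne.BR  dual
c2: i4+i5 st.MEM+sll.ALU  dual
c3: i6 mul.MUL  no-port MUL/MUL
c4: i7 mul.MUL  RAW r2
c5: i8 sll.ALU  tail

ISSUED = 7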